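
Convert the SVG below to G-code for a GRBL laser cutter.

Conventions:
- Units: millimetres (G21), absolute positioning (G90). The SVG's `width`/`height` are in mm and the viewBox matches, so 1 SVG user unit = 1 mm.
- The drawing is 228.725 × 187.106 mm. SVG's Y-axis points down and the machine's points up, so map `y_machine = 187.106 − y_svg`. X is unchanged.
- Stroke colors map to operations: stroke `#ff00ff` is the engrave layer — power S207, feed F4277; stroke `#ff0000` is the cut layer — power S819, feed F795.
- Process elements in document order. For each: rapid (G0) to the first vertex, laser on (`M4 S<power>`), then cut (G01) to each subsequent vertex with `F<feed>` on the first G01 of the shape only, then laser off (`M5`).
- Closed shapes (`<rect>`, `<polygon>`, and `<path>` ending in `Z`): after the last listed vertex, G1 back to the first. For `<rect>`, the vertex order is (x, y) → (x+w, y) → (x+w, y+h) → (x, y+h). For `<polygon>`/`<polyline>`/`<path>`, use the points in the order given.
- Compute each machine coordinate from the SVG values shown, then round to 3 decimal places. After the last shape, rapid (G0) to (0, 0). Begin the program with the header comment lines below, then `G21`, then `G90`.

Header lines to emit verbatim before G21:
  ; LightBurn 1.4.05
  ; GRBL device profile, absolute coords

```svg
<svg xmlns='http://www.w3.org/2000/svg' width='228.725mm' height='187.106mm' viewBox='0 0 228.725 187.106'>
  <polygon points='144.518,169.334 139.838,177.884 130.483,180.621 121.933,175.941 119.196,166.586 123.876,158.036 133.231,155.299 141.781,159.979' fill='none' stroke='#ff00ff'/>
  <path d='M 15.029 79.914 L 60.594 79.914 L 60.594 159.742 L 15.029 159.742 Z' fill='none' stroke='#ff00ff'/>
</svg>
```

1 u = 1 mm; y_m = 187.106 − y.

[1] `<polygon>` regular polygon, #ff00ff→engrave S207 F4277: (144.518,17.772) → (139.838,9.222) → (130.483,6.485) → (121.933,11.165) → (119.196,20.520) → (123.876,29.070) → (133.231,31.807) → (141.781,27.127) → (144.518,17.772) (closed)

[2] `<path>` rectangle, #ff00ff→engrave S207 F4277: (15.029,107.192) → (60.594,107.192) → (60.594,27.364) → (15.029,27.364) → (15.029,107.192) (closed)

; LightBurn 1.4.05
; GRBL device profile, absolute coords
G21
G90
G0 X144.518 Y17.772
M4 S207
G01 X139.838 Y9.222 F4277
G01 X130.483 Y6.485
G01 X121.933 Y11.165
G01 X119.196 Y20.520
G01 X123.876 Y29.070
G01 X133.231 Y31.807
G01 X141.781 Y27.127
G01 X144.518 Y17.772
M5
G0 X15.029 Y107.192
M4 S207
G01 X60.594 Y107.192 F4277
G01 X60.594 Y27.364
G01 X15.029 Y27.364
G01 X15.029 Y107.192
M5
G0 X0.000 Y0.000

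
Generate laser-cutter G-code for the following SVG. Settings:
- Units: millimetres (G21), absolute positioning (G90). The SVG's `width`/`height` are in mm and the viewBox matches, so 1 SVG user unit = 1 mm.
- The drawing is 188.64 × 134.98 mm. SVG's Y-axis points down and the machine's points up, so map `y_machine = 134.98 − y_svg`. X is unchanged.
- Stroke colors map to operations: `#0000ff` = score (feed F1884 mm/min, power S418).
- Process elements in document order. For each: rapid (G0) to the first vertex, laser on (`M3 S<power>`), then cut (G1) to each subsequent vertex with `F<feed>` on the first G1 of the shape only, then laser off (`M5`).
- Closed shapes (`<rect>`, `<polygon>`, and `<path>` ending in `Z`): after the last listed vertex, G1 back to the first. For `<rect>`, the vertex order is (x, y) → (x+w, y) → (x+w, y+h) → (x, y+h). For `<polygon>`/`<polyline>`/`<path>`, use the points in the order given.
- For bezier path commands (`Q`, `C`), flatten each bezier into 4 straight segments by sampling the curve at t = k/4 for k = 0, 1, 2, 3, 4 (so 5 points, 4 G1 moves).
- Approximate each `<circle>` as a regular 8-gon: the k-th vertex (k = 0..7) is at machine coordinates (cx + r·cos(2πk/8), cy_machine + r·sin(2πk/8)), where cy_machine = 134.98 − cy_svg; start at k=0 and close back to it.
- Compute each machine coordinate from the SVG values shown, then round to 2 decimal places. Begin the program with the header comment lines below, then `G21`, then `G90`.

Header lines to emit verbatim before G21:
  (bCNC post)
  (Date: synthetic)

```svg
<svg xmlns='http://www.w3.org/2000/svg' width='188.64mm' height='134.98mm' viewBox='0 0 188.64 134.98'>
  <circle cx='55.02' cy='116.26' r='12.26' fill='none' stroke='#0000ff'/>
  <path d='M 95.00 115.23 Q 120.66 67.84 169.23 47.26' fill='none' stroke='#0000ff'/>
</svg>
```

1 u = 1 mm; y_m = 134.98 − y.

[1] `<circle>` circle, #0000ff→score S418 F1884: (67.28,18.72) → (63.69,27.39) → (55.02,30.98) → (46.35,27.39) → (42.76,18.72) → (46.35,10.05) → (55.02,6.46) → (63.69,10.05) → (67.28,18.72) (closed)

[2] `<path>` quadratic bezier, #0000ff→score S418 F1884: (95.00,19.75) → (109.26,41.77) → (126.39,60.44) → (146.38,75.75) → (169.23,87.72)

(bCNC post)
(Date: synthetic)
G21
G90
G0 X67.28 Y18.72
M3 S418
G1 X63.69 Y27.39 F1884
G1 X55.02 Y30.98
G1 X46.35 Y27.39
G1 X42.76 Y18.72
G1 X46.35 Y10.05
G1 X55.02 Y6.46
G1 X63.69 Y10.05
G1 X67.28 Y18.72
M5
G0 X95.00 Y19.75
M3 S418
G1 X109.26 Y41.77 F1884
G1 X126.39 Y60.44
G1 X146.38 Y75.75
G1 X169.23 Y87.72
M5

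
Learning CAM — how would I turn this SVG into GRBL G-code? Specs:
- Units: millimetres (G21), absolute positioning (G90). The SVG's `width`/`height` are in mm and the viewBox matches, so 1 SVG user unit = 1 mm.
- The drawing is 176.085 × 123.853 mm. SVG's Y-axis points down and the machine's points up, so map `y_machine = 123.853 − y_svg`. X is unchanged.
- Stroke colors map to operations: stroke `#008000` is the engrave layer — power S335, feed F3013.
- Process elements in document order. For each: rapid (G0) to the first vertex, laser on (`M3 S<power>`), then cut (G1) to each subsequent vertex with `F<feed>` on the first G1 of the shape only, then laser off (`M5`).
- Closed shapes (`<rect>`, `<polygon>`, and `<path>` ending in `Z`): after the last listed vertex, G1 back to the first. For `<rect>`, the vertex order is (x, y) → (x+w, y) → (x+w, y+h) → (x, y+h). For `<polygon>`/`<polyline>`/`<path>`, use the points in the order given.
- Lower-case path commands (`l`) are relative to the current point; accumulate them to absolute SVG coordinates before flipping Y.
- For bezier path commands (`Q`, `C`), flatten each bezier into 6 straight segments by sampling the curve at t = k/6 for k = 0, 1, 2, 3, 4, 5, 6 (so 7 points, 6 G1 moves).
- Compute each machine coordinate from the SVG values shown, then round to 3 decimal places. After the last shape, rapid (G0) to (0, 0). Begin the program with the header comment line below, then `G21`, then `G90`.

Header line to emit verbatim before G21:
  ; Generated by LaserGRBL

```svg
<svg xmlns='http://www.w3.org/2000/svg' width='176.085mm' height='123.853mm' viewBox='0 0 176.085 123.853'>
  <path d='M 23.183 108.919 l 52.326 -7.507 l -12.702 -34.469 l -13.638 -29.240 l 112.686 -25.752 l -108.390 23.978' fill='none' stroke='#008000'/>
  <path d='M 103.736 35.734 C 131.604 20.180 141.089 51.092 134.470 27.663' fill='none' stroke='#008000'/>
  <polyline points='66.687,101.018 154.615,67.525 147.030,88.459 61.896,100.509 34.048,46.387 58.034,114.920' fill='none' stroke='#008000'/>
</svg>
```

viewBox `0 0 176.085 123.853` with mm width/height → 1 unit = 1 mm. Flip: y_m = 123.853 − y_svg.

**Shape 1** — `<path>` open polyline, stroke `#008000` → engrave (S335, F3013). Machine vertices: (23.183,14.934) → (75.509,22.441) → (62.807,56.910) → (49.169,86.150) → (161.855,111.902) → (53.465,87.924). Open path.

**Shape 2** — `<path>` cubic bezier, stroke `#008000` → engrave (S335, F3013). Control points (SVG): P0=(103.736,35.734), P1=(131.604,20.180), P2=(141.089,51.092), P3=(134.470,27.663); sampled at t=k/6. Machine vertices: (103.736,88.119) → (116.149,92.491) → (125.561,91.918) → (132.036,89.201) → (135.637,87.141) → (136.427,88.537) → (134.470,96.190). Open path.

**Shape 3** — `<polyline>` open polyline, stroke `#008000` → engrave (S335, F3013). Machine vertices: (66.687,22.835) → (154.615,56.328) → (147.030,35.394) → (61.896,23.344) → (34.048,77.466) → (58.034,8.933). Open path.

; Generated by LaserGRBL
G21
G90
G0 X23.183 Y14.934
M3 S335
G1 X75.509 Y22.441 F3013
G1 X62.807 Y56.910
G1 X49.169 Y86.150
G1 X161.855 Y111.902
G1 X53.465 Y87.924
M5
G0 X103.736 Y88.119
M3 S335
G1 X116.149 Y92.491 F3013
G1 X125.561 Y91.918
G1 X132.036 Y89.201
G1 X135.637 Y87.141
G1 X136.427 Y88.537
G1 X134.470 Y96.190
M5
G0 X66.687 Y22.835
M3 S335
G1 X154.615 Y56.328 F3013
G1 X147.030 Y35.394
G1 X61.896 Y23.344
G1 X34.048 Y77.466
G1 X58.034 Y8.933
M5
G0 X0.000 Y0.000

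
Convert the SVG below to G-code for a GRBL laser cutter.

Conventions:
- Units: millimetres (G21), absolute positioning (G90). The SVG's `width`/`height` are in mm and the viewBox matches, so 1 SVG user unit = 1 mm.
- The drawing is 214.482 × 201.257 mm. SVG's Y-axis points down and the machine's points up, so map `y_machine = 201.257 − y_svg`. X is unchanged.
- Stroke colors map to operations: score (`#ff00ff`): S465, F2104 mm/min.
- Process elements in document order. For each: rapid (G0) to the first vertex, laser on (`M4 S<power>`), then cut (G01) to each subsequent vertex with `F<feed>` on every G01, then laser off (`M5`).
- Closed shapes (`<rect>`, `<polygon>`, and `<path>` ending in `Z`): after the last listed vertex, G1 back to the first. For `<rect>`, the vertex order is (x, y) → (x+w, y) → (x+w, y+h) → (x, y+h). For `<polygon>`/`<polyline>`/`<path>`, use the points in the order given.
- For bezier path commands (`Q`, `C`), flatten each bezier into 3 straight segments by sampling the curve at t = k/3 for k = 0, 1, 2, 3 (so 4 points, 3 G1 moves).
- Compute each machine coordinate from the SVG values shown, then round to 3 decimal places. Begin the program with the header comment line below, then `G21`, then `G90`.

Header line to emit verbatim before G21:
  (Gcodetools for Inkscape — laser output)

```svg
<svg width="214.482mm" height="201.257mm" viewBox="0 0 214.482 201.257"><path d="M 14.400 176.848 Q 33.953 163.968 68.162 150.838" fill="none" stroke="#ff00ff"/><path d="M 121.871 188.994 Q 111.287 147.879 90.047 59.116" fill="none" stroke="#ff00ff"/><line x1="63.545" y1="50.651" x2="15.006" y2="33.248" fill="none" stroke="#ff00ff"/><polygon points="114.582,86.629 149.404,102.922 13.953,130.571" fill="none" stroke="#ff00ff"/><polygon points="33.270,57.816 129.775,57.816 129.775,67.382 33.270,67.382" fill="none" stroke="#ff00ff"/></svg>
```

(Gcodetools for Inkscape — laser output)
G21
G90
G0 X14.400 Y24.409
M4 S465
G01 X29.064 Y33.023 F2104
G01 X46.984 Y41.693 F2104
G01 X68.162 Y50.419 F2104
M5
G0 X121.871 Y12.263
M4 S465
G01 X113.631 Y44.967 F2104
G01 X103.023 Y88.260 F2104
G01 X90.047 Y142.141 F2104
M5
G0 X63.545 Y150.606
M4 S465
G01 X15.006 Y168.009 F2104
M5
G0 X114.582 Y114.628
M4 S465
G01 X149.404 Y98.335 F2104
G01 X13.953 Y70.686 F2104
G01 X114.582 Y114.628 F2104
M5
G0 X33.270 Y143.441
M4 S465
G01 X129.775 Y143.441 F2104
G01 X129.775 Y133.875 F2104
G01 X33.270 Y133.875 F2104
G01 X33.270 Y143.441 F2104
M5

Since the viewBox matches the mm dimensions, user units are millimetres directly. The only transform is the Y-flip y_m = 201.257 − y_svg.

Shape 1 is a quadratic bezier drawn with `<path>`. Its stroke #ff00ff means score at S465, F2104. After flipping Y the toolpath is (14.400,24.409) → (29.064,33.023) → (46.984,41.693) → (68.162,50.419).

Shape 2 is a quadratic bezier drawn with `<path>`. Its stroke #ff00ff means score at S465, F2104. After flipping Y the toolpath is (121.871,12.263) → (113.631,44.967) → (103.023,88.260) → (90.047,142.141).

Shape 3 is a line segment drawn with `<line>`. Its stroke #ff00ff means score at S465, F2104. After flipping Y the toolpath is (63.545,150.606) → (15.006,168.009).

Shape 4 is a closed polygon drawn with `<polygon>`. Its stroke #ff00ff means score at S465, F2104. After flipping Y the toolpath is (114.582,114.628) → (149.404,98.335) → (13.953,70.686) → (114.582,114.628), returning to the start.

Shape 5 is a rectangle drawn with `<polygon>`. Its stroke #ff00ff means score at S465, F2104. After flipping Y the toolpath is (33.270,143.441) → (129.775,143.441) → (129.775,133.875) → (33.270,133.875) → (33.270,143.441), returning to the start.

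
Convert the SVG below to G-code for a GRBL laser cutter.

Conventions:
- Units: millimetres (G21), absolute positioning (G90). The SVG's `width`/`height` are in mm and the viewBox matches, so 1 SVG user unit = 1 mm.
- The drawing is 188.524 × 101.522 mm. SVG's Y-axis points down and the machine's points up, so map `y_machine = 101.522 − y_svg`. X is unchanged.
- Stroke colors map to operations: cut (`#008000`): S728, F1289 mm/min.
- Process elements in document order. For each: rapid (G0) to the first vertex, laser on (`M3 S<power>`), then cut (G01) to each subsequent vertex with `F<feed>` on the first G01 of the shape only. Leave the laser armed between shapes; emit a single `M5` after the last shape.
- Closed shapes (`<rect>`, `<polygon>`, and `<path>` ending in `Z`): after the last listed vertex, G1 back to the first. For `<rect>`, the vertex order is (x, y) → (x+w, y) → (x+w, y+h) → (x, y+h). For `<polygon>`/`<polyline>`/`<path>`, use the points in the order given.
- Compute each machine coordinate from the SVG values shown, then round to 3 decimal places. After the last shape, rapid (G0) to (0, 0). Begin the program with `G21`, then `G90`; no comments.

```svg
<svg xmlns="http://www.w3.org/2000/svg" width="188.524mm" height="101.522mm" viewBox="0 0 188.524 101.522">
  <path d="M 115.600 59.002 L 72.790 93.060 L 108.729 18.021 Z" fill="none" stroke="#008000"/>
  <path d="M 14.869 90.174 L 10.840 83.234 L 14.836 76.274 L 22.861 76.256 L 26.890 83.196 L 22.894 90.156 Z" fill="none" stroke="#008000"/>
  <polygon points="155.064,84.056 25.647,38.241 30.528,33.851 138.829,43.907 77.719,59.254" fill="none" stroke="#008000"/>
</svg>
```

1 u = 1 mm; y_m = 101.522 − y.

[1] `<path>` closed polygon, #008000→cut S728 F1289: (115.600,42.520) → (72.790,8.462) → (108.729,83.501) → (115.600,42.520) (closed)

[2] `<path>` regular polygon, #008000→cut S728 F1289: (14.869,11.348) → (10.840,18.288) → (14.836,25.248) → (22.861,25.266) → (26.890,18.326) → (22.894,11.366) → (14.869,11.348) (closed)

[3] `<polygon>` closed polygon, #008000→cut S728 F1289: (155.064,17.466) → (25.647,63.281) → (30.528,67.671) → (138.829,57.615) → (77.719,42.268) → (155.064,17.466) (closed)

G21
G90
G0 X115.600 Y42.520
M3 S728
G01 X72.790 Y8.462 F1289
G01 X108.729 Y83.501
G01 X115.600 Y42.520
G0 X14.869 Y11.348
M3 S728
G01 X10.840 Y18.288 F1289
G01 X14.836 Y25.248
G01 X22.861 Y25.266
G01 X26.890 Y18.326
G01 X22.894 Y11.366
G01 X14.869 Y11.348
G0 X155.064 Y17.466
M3 S728
G01 X25.647 Y63.281 F1289
G01 X30.528 Y67.671
G01 X138.829 Y57.615
G01 X77.719 Y42.268
G01 X155.064 Y17.466
M5
G0 X0.000 Y0.000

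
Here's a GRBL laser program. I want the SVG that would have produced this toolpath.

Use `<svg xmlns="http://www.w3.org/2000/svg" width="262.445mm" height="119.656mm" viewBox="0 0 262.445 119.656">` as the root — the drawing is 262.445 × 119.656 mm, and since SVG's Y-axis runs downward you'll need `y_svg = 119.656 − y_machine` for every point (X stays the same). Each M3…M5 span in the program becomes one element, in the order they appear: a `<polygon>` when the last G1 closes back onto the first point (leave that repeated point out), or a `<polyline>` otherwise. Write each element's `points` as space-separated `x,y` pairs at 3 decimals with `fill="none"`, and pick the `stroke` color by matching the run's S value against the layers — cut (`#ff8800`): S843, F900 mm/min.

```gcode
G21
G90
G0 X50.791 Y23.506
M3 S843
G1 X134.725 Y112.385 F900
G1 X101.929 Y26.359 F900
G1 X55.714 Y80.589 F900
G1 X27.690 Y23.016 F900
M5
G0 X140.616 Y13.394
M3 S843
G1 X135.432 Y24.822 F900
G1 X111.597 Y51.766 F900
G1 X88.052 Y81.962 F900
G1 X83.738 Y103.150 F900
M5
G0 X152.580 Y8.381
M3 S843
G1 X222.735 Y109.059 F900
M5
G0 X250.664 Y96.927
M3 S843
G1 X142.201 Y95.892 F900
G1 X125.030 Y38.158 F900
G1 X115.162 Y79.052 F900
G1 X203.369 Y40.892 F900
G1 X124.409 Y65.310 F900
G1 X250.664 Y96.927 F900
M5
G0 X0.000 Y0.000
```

<svg xmlns="http://www.w3.org/2000/svg" width="262.445mm" height="119.656mm" viewBox="0 0 262.445 119.656">
  <polyline points="50.791,96.150 134.725,7.271 101.929,93.297 55.714,39.067 27.690,96.640" fill="none" stroke="#ff8800"/>
  <polyline points="140.616,106.262 135.432,94.834 111.597,67.890 88.052,37.694 83.738,16.506" fill="none" stroke="#ff8800"/>
  <polyline points="152.580,111.275 222.735,10.597" fill="none" stroke="#ff8800"/>
  <polygon points="250.664,22.729 142.201,23.764 125.030,81.498 115.162,40.604 203.369,78.764 124.409,54.346" fill="none" stroke="#ff8800"/>
</svg>

y_svg = 119.656 − y_m. Every run uses S843, so all elements get stroke `#ff8800` (cut).

[1] open run; points: 50.791,96.150 134.725,7.271 101.929,93.297 55.714,39.067 27.690,96.640

[2] open run; points: 140.616,106.262 135.432,94.834 111.597,67.890 88.052,37.694 83.738,16.506

[3] open run; points: 152.580,111.275 222.735,10.597

[4] closed run; points: 250.664,22.729 142.201,23.764 125.030,81.498 115.162,40.604 203.369,78.764 124.409,54.346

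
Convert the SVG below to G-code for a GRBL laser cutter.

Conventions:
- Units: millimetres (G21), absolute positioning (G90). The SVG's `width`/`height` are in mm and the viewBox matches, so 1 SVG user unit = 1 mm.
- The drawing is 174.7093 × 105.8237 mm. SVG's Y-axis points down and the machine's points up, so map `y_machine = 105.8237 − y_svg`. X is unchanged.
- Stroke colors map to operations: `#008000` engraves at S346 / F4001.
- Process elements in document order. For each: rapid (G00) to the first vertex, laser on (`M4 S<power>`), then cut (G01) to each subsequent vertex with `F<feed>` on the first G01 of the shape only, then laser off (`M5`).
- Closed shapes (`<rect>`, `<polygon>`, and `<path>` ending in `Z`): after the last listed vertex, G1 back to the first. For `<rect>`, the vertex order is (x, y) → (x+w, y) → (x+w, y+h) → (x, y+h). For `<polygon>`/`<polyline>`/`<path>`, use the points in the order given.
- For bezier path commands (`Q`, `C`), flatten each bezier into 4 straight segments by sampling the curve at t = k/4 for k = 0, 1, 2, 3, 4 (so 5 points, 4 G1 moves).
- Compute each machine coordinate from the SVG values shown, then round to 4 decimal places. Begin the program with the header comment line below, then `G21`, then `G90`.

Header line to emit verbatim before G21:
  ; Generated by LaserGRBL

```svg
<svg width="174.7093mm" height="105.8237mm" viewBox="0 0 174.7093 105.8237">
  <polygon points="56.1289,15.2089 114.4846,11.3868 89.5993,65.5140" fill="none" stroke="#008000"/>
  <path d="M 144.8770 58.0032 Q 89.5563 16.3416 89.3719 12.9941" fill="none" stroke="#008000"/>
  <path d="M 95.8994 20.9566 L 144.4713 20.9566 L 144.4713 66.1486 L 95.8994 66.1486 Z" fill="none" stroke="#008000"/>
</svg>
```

; Generated by LaserGRBL
G21
G90
G00 X56.1289 Y90.6148
M4 S346
G01 X114.4846 Y94.4369 F4001
G01 X89.5993 Y40.3097
G01 X56.1289 Y90.6148
M5
G00 X144.8770 Y47.8205
M4 S346
G01 X120.6627 Y66.2567 F4001
G01 X103.3404 Y79.9036
G01 X92.9101 Y88.7612
G01 X89.3719 Y92.8296
M5
G00 X95.8994 Y84.8671
M4 S346
G01 X144.4713 Y84.8671 F4001
G01 X144.4713 Y39.6751
G01 X95.8994 Y39.6751
G01 X95.8994 Y84.8671
M5

Since the viewBox matches the mm dimensions, user units are millimetres directly. The only transform is the Y-flip y_m = 105.8237 − y_svg.

Shape 1 is a closed polygon drawn with `<polygon>`. Its stroke #008000 means engrave at S346, F4001. After flipping Y the toolpath is (56.1289,90.6148) → (114.4846,94.4369) → (89.5993,40.3097) → (56.1289,90.6148), returning to the start.

Shape 2 is a quadratic bezier drawn with `<path>`. Its stroke #008000 means engrave at S346, F4001. After flipping Y the toolpath is (144.8770,47.8205) → (120.6627,66.2567) → (103.3404,79.9036) → (92.9101,88.7612) → (89.3719,92.8296).

Shape 3 is a rectangle drawn with `<path>`. Its stroke #008000 means engrave at S346, F4001. After flipping Y the toolpath is (95.8994,84.8671) → (144.4713,84.8671) → (144.4713,39.6751) → (95.8994,39.6751) → (95.8994,84.8671), returning to the start.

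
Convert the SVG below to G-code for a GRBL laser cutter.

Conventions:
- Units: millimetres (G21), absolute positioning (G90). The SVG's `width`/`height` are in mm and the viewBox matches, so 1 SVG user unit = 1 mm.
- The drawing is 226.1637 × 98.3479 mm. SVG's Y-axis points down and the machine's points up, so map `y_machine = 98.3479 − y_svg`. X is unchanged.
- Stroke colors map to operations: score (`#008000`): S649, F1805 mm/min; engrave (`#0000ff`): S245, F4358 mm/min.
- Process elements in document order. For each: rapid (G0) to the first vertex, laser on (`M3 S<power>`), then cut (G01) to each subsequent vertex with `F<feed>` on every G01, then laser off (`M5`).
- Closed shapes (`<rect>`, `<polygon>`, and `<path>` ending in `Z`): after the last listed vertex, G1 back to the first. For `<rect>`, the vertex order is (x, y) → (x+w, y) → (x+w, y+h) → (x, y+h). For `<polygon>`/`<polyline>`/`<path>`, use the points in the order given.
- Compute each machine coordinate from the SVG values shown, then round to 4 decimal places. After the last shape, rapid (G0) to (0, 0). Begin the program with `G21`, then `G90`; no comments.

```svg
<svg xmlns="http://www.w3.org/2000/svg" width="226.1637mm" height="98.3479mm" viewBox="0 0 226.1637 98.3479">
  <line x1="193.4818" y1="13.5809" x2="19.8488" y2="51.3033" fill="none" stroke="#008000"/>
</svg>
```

G21
G90
G0 X193.4818 Y84.7670
M3 S649
G01 X19.8488 Y47.0446 F1805
M5
G0 X0.0000 Y0.0000

viewBox `0 0 226.1637 98.3479` with mm width/height → 1 unit = 1 mm. Flip: y_m = 98.3479 − y_svg.

**Shape 1** — `<line>` line segment, stroke `#008000` → score (S649, F1805). Machine vertices: (193.4818,84.7670) → (19.8488,47.0446). Open path.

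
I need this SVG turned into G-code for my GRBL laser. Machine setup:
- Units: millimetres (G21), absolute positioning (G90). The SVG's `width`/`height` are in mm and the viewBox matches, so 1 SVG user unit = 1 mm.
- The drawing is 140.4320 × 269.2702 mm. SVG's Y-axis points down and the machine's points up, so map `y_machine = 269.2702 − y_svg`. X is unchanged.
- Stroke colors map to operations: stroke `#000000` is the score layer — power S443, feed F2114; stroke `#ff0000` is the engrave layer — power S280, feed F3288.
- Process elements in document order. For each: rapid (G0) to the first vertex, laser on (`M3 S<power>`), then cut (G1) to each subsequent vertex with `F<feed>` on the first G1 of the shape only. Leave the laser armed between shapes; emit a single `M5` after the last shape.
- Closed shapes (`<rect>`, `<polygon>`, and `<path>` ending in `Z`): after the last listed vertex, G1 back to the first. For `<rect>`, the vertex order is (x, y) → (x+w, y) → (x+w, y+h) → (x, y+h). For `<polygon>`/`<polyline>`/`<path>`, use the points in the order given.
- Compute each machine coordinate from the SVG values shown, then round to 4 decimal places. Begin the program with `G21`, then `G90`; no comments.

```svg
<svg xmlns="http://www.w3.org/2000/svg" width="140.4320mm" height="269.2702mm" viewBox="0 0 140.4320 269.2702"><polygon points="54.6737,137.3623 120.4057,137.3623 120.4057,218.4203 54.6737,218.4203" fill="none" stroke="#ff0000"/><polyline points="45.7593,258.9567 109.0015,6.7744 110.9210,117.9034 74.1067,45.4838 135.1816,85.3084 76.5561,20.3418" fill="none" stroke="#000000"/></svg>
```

G21
G90
G0 X54.6737 Y131.9079
M3 S280
G1 X120.4057 Y131.9079 F3288
G1 X120.4057 Y50.8499
G1 X54.6737 Y50.8499
G1 X54.6737 Y131.9079
G0 X45.7593 Y10.3135
M3 S443
G1 X109.0015 Y262.4958 F2114
G1 X110.9210 Y151.3668
G1 X74.1067 Y223.7864
G1 X135.1816 Y183.9618
G1 X76.5561 Y248.9284
M5

1 u = 1 mm; y_m = 269.2702 − y.

[1] `<polygon>` rectangle, #ff0000→engrave S280 F3288: (54.6737,131.9079) → (120.4057,131.9079) → (120.4057,50.8499) → (54.6737,50.8499) → (54.6737,131.9079) (closed)

[2] `<polyline>` open polyline, #000000→score S443 F2114: (45.7593,10.3135) → (109.0015,262.4958) → (110.9210,151.3668) → (74.1067,223.7864) → (135.1816,183.9618) → (76.5561,248.9284)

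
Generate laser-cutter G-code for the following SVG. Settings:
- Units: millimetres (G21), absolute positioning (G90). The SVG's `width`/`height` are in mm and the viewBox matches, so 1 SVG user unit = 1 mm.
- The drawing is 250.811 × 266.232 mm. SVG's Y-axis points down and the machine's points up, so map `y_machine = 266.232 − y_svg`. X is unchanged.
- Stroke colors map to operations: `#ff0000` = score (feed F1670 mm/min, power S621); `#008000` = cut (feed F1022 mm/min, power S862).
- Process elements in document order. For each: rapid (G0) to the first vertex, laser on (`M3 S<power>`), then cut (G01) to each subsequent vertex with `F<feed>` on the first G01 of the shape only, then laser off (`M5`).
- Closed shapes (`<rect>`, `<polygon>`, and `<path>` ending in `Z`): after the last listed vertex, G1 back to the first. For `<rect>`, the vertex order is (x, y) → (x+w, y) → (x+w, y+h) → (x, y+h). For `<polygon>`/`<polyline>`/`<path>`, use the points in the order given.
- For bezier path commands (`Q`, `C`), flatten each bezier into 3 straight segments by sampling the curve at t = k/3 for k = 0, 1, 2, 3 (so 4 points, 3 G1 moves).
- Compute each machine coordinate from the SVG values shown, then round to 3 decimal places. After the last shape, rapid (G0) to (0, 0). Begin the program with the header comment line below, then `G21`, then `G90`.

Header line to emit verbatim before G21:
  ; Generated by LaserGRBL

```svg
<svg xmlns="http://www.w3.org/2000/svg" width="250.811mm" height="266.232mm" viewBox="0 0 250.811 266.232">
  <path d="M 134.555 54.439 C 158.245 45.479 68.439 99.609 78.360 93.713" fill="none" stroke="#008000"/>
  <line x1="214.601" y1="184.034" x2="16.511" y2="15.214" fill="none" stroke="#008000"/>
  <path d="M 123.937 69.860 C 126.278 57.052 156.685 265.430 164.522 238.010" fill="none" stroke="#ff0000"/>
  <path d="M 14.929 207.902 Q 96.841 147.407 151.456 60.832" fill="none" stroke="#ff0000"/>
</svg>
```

; Generated by LaserGRBL
G21
G90
G0 X134.555 Y211.793
M3 S862
G01 X128.310 Y204.283 F1022
G01 X93.784 Y182.072
G01 X78.360 Y172.519
M5
G0 X214.601 Y82.198
M3 S862
G01 X16.511 Y251.018 F1022
M5
G0 X123.937 Y196.372
M3 S621
G01 X133.758 Y152.377 F1670
G01 X151.037 Y62.476
G01 X164.522 Y28.222
M5
G0 X14.929 Y58.330
M3 S621
G01 X66.504 Y101.558 F1670
G01 X112.013 Y150.581
G01 X151.456 Y205.400
M5
G0 X0.000 Y0.000

viewBox `0 0 250.811 266.232` with mm width/height → 1 unit = 1 mm. Flip: y_m = 266.232 − y_svg.

**Shape 1** — `<path>` cubic bezier, stroke `#008000` → cut (S862, F1022). Control points (SVG): P0=(134.555,54.439), P1=(158.245,45.479), P2=(68.439,99.609), P3=(78.360,93.713); sampled at t=k/3. Machine vertices: (134.555,211.793) → (128.310,204.283) → (93.784,182.072) → (78.360,172.519). Open path.

**Shape 2** — `<line>` line segment, stroke `#008000` → cut (S862, F1022). Machine vertices: (214.601,82.198) → (16.511,251.018). Open path.

**Shape 3** — `<path>` cubic bezier, stroke `#ff0000` → score (S621, F1670). Control points (SVG): P0=(123.937,69.860), P1=(126.278,57.052), P2=(156.685,265.430), P3=(164.522,238.010); sampled at t=k/3. Machine vertices: (123.937,196.372) → (133.758,152.377) → (151.037,62.476) → (164.522,28.222). Open path.

**Shape 4** — `<path>` quadratic bezier, stroke `#ff0000` → score (S621, F1670). Control points (SVG): P0=(14.929,207.902), P1=(96.841,147.407), P2=(151.456,60.832); sampled at t=k/3. Machine vertices: (14.929,58.330) → (66.504,101.558) → (112.013,150.581) → (151.456,205.400). Open path.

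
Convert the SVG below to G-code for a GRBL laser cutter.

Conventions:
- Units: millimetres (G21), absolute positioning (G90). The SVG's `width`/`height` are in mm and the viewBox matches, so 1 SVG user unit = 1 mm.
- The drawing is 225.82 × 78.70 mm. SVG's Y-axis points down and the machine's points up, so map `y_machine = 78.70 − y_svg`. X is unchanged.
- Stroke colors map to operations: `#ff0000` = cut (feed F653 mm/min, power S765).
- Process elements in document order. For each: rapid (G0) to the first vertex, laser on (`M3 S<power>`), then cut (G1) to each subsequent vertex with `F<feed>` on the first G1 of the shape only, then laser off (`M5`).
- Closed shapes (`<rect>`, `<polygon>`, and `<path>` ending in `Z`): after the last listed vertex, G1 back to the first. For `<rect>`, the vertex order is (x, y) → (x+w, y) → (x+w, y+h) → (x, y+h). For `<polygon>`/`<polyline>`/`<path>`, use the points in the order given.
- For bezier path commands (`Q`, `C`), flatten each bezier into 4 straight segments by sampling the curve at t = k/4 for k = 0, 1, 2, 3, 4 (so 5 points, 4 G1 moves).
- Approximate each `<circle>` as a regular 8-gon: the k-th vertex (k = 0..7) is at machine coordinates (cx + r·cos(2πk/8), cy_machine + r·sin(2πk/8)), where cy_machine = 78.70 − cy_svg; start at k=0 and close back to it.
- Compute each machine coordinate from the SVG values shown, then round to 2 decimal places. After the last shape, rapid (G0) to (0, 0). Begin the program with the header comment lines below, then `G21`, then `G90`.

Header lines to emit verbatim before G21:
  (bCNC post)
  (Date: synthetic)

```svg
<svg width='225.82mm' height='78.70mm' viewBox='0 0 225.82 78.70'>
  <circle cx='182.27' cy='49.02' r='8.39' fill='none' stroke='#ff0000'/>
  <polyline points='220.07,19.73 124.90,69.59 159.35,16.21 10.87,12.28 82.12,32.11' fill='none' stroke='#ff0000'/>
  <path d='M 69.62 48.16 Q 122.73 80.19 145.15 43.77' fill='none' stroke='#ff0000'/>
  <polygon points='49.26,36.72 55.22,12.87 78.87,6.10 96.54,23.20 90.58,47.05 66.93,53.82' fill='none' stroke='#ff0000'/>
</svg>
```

(bCNC post)
(Date: synthetic)
G21
G90
G0 X190.66 Y29.68
M3 S765
G1 X188.20 Y35.61 F653
G1 X182.27 Y38.07
G1 X176.34 Y35.61
G1 X173.88 Y29.68
G1 X176.34 Y23.75
G1 X182.27 Y21.29
G1 X188.20 Y23.75
G1 X190.66 Y29.68
M5
G0 X220.07 Y58.97
M3 S765
G1 X124.90 Y9.11 F653
G1 X159.35 Y62.49
G1 X10.87 Y66.42
G1 X82.12 Y46.59
M5
G0 X69.62 Y30.54
M3 S765
G1 X94.26 Y18.80 F653
G1 X115.06 Y15.62
G1 X132.02 Y21.00
G1 X145.15 Y34.93
M5
G0 X49.26 Y41.98
M3 S765
G1 X55.22 Y65.83 F653
G1 X78.87 Y72.60
G1 X96.54 Y55.50
G1 X90.58 Y31.65
G1 X66.93 Y24.88
G1 X49.26 Y41.98
M5
G0 X0.00 Y0.00

Since the viewBox matches the mm dimensions, user units are millimetres directly. The only transform is the Y-flip y_m = 78.70 − y_svg.

Shape 1 is a circle drawn with `<circle>`. Its stroke #ff0000 means cut at S765, F653. After flipping Y the toolpath is (190.66,29.68) → (188.20,35.61) → (182.27,38.07) → (176.34,35.61) → (173.88,29.68) → (176.34,23.75) → (182.27,21.29) → (188.20,23.75) → (190.66,29.68), returning to the start.

Shape 2 is a open polyline drawn with `<polyline>`. Its stroke #ff0000 means cut at S765, F653. After flipping Y the toolpath is (220.07,58.97) → (124.90,9.11) → (159.35,62.49) → (10.87,66.42) → (82.12,46.59).

Shape 3 is a quadratic bezier drawn with `<path>`. Its stroke #ff0000 means cut at S765, F653. After flipping Y the toolpath is (69.62,30.54) → (94.26,18.80) → (115.06,15.62) → (132.02,21.00) → (145.15,34.93).

Shape 4 is a regular polygon drawn with `<polygon>`. Its stroke #ff0000 means cut at S765, F653. After flipping Y the toolpath is (49.26,41.98) → (55.22,65.83) → (78.87,72.60) → (96.54,55.50) → (90.58,31.65) → (66.93,24.88) → (49.26,41.98), returning to the start.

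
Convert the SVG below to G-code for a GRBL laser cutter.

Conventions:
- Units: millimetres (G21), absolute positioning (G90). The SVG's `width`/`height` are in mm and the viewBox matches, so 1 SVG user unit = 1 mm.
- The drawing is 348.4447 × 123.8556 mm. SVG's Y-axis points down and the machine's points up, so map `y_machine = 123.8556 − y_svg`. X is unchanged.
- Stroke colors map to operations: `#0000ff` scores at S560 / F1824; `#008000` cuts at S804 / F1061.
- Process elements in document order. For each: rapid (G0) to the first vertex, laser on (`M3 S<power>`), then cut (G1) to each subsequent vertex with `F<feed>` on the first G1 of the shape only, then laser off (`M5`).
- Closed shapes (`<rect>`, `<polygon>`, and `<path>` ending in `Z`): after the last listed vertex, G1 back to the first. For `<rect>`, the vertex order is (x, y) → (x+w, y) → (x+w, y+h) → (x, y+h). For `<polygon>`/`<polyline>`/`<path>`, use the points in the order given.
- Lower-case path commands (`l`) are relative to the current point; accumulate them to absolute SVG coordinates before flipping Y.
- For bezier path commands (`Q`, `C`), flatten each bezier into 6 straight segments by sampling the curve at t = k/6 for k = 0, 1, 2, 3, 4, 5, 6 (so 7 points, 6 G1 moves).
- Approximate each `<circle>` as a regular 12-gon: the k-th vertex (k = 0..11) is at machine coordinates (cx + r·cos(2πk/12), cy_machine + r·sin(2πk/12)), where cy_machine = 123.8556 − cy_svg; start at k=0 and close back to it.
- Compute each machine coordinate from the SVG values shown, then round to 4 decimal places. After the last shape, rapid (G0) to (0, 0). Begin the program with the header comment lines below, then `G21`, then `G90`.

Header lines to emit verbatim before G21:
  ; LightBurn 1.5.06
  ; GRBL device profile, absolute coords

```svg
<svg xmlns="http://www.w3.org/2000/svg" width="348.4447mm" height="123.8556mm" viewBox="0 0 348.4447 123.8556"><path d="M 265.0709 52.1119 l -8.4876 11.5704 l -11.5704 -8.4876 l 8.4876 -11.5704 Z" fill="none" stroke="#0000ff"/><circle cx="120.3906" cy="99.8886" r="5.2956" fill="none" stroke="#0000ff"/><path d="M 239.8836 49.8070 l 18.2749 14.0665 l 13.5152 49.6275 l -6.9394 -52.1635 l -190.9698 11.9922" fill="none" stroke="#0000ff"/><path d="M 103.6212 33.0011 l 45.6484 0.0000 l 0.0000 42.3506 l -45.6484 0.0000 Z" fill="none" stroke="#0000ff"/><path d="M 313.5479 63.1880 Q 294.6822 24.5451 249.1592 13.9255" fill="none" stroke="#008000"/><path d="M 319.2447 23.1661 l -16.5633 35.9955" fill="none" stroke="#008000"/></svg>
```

; LightBurn 1.5.06
; GRBL device profile, absolute coords
G21
G90
G0 X265.0709 Y71.7437
M3 S560
G1 X256.5833 Y60.1733 F1824
G1 X245.0129 Y68.6609
G1 X253.5005 Y80.2313
G1 X265.0709 Y71.7437
M5
G0 X125.6862 Y23.9670
M3 S560
G1 X124.9767 Y26.6148 F1824
G1 X123.0384 Y28.5531
G1 X120.3906 Y29.2626
G1 X117.7428 Y28.5531
G1 X115.8045 Y26.6148
G1 X115.0950 Y23.9670
G1 X115.8045 Y21.3192
G1 X117.7428 Y19.3809
G1 X120.3906 Y18.6714
G1 X123.0384 Y19.3809
G1 X124.9767 Y21.3192
G1 X125.6862 Y23.9670
M5
G0 X239.8836 Y74.0486
M3 S560
G1 X258.1585 Y59.9821 F1824
G1 X271.6737 Y10.3546
G1 X264.7343 Y62.5181
G1 X73.7645 Y50.5259
M5
G0 X103.6212 Y90.8545
M3 S560
G1 X149.2696 Y90.8545 F1824
G1 X149.2696 Y48.5039
G1 X103.6212 Y48.5039
G1 X103.6212 Y90.8545
M5
G0 X313.5479 Y60.6676
M3 S804
G1 X306.5189 Y72.7701 F1061
G1 X298.0088 Y83.3158
G1 X288.0179 Y92.3047
G1 X276.5459 Y99.7367
G1 X263.5931 Y105.6118
G1 X249.1592 Y109.9301
M5
G0 X319.2447 Y100.6895
M3 S804
G1 X302.6814 Y64.6940 F1061
M5
G0 X0.0000 Y0.0000

viewBox `0 0 348.4447 123.8556` with mm width/height → 1 unit = 1 mm. Flip: y_m = 123.8556 − y_svg.

**Shape 1** — `<path>` regular polygon, stroke `#0000ff` → score (S560, F1824). Machine vertices: (265.0709,71.7437) → (256.5833,60.1733) → (245.0129,68.6609) → (253.5005,80.2313) → (265.0709,71.7437). Closed: final G1 returns to the first vertex.

**Shape 2** — `<circle>` circle, stroke `#0000ff` → score (S560, F1824). Machine vertices: (125.6862,23.9670) → (124.9767,26.6148) → (123.0384,28.5531) → (120.3906,29.2626) → (117.7428,28.5531) → (115.8045,26.6148) → (115.0950,23.9670) → (115.8045,21.3192) → (117.7428,19.3809) → (120.3906,18.6714) → (123.0384,19.3809) → (124.9767,21.3192) → (125.6862,23.9670). Closed: final G1 returns to the first vertex.

**Shape 3** — `<path>` open polyline, stroke `#0000ff` → score (S560, F1824). Machine vertices: (239.8836,74.0486) → (258.1585,59.9821) → (271.6737,10.3546) → (264.7343,62.5181) → (73.7645,50.5259). Open path.

**Shape 4** — `<path>` rectangle, stroke `#0000ff` → score (S560, F1824). Machine vertices: (103.6212,90.8545) → (149.2696,90.8545) → (149.2696,48.5039) → (103.6212,48.5039) → (103.6212,90.8545). Closed: final G1 returns to the first vertex.

**Shape 5** — `<path>` quadratic bezier, stroke `#008000` → cut (S804, F1061). Control points (SVG): P0=(313.5479,63.1880), P1=(294.6822,24.5451), P2=(249.1592,13.9255); sampled at t=k/6. Machine vertices: (313.5479,60.6676) → (306.5189,72.7701) → (298.0088,83.3158) → (288.0179,92.3047) → (276.5459,99.7367) → (263.5931,105.6118) → (249.1592,109.9301). Open path.

**Shape 6** — `<path>` line segment, stroke `#008000` → cut (S804, F1061). Machine vertices: (319.2447,100.6895) → (302.6814,64.6940). Open path.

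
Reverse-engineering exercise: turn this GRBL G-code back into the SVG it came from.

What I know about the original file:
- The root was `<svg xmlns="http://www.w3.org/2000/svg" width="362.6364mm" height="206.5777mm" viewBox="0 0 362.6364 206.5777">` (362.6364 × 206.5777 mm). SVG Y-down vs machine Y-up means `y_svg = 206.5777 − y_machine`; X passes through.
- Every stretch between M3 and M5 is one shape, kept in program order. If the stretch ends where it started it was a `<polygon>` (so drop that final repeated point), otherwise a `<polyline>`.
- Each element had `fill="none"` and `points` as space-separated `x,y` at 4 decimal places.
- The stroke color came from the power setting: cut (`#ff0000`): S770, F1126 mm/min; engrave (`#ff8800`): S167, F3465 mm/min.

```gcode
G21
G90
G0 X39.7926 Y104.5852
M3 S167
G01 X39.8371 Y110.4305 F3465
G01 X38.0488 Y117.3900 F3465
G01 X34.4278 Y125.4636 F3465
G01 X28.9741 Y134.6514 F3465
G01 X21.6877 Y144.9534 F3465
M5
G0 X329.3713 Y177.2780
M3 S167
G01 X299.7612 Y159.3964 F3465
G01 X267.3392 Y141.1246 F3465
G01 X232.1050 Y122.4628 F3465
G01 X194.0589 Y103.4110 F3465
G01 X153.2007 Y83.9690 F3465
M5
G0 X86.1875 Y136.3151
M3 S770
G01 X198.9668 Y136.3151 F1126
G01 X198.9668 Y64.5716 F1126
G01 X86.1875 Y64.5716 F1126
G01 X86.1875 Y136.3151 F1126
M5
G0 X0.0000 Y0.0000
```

<svg xmlns="http://www.w3.org/2000/svg" width="362.6364mm" height="206.5777mm" viewBox="0 0 362.6364 206.5777">
  <polyline points="39.7926,101.9925 39.8371,96.1472 38.0488,89.1877 34.4278,81.1141 28.9741,71.9263 21.6877,61.6243" fill="none" stroke="#ff8800"/>
  <polyline points="329.3713,29.2997 299.7612,47.1813 267.3392,65.4531 232.1050,84.1149 194.0589,103.1667 153.2007,122.6087" fill="none" stroke="#ff8800"/>
  <polygon points="86.1875,70.2626 198.9668,70.2626 198.9668,142.0061 86.1875,142.0061" fill="none" stroke="#ff0000"/>
</svg>

Each laser-on run becomes one SVG element. Flip Y back into SVG space with y_svg = 206.5777 − y_machine.

Run 1: S167 ⇒ engrave layer `#ff8800`. The run is open, so emit a `<polyline>` with points (Y-flipped): 39.7926,101.9925 39.8371,96.1472 38.0488,89.1877 34.4278,81.1141 28.9741,71.9263 21.6877,61.6243.

Run 2: S167 ⇒ engrave layer `#ff8800`. The run is open, so emit a `<polyline>` with points (Y-flipped): 329.3713,29.2997 299.7612,47.1813 267.3392,65.4531 232.1050,84.1149 194.0589,103.1667 153.2007,122.6087.

Run 3: S770 ⇒ cut layer `#ff0000`. The run returns to its start, so emit a `<polygon>` with points (Y-flipped): 86.1875,70.2626 198.9668,70.2626 198.9668,142.0061 86.1875,142.0061.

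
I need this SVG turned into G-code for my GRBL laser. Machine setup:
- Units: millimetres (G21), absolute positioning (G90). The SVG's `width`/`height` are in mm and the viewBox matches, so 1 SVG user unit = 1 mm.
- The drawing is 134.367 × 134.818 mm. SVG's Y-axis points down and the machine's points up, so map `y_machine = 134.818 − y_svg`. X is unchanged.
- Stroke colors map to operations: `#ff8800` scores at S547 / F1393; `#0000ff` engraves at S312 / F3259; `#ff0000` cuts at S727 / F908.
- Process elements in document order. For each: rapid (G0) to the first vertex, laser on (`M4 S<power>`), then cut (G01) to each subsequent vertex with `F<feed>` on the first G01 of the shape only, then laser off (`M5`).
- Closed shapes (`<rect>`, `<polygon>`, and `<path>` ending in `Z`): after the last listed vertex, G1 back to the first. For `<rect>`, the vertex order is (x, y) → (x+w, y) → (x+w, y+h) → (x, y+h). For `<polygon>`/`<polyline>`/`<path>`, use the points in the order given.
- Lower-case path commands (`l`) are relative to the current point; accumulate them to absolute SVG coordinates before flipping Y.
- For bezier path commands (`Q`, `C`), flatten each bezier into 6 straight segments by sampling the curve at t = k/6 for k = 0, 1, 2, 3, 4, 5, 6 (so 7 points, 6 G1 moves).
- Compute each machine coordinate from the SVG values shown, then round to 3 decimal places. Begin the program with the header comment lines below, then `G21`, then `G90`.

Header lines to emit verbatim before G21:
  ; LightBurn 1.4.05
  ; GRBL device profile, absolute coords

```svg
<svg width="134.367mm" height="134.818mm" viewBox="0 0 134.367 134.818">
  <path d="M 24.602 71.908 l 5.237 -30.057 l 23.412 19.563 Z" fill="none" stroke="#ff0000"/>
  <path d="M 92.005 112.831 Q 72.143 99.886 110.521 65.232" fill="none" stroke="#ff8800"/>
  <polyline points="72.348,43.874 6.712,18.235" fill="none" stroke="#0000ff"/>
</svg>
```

1 u = 1 mm; y_m = 134.818 − y.

[1] `<path>` regular polygon, #ff0000→cut S727 F908: (24.602,62.910) → (29.839,92.967) → (53.251,73.404) → (24.602,62.910) (closed)

[2] `<path>` quadratic bezier, #ff8800→score S547 F1393: (92.005,21.987) → (87.002,26.905) → (85.235,33.029) → (86.703,40.359) → (91.407,48.895) → (99.346,58.638) → (110.521,69.586)

[3] `<polyline>` line segment, #0000ff→engrave S312 F3259: (72.348,90.944) → (6.712,116.583)

; LightBurn 1.4.05
; GRBL device profile, absolute coords
G21
G90
G0 X24.602 Y62.910
M4 S727
G01 X29.839 Y92.967 F908
G01 X53.251 Y73.404
G01 X24.602 Y62.910
M5
G0 X92.005 Y21.987
M4 S547
G01 X87.002 Y26.905 F1393
G01 X85.235 Y33.029
G01 X86.703 Y40.359
G01 X91.407 Y48.895
G01 X99.346 Y58.638
G01 X110.521 Y69.586
M5
G0 X72.348 Y90.944
M4 S312
G01 X6.712 Y116.583 F3259
M5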